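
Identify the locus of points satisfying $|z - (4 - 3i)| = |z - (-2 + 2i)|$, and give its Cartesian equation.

|z - z1| = |z - z2| means z is equidistant from z1 and z2,
i.e. the perpendicular bisector of the segment from (4, -3) to (-2, 2) (midpoint (1, -1/2)).
With z = x + yi, square both sides:
(x - 4)^2 + (y - (-3))^2 = (x - (-2))^2 + (y - 2)^2
The x^2 and y^2 terms cancel: -12x + 10y = 8 - 25 = -17
Simplify: 12x - 10y = 17
Locus: Perpendicular bisector of the segment from (4, -3) to (-2, 2): the line 12x - 10y = 17


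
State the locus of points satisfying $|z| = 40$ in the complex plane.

|z| = 40 means sqrt(x^2 + y^2) = 40
This is a circle of radius 40 centered at the origin


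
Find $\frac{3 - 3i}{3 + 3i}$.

Multiply numerator and denominator by conjugate (3 - 3i):
= (3 - 3i)(3 - 3i) / (3^2 + 3^2)
= (-18i) / 18
= -i


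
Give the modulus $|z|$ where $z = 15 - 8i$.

|z| = sqrt(a^2 + b^2) = sqrt(15^2 + (-8)^2) = sqrt(289) = 17


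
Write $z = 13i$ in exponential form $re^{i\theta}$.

r = |z| = sqrt((0)^2 + (13)^2) = sqrt(0 + 169) = sqrt(169) = 13
a = 0 and b > 0, so z lies on the positive imaginary axis: θ = 90° = π/2
z = 13e^(i*π/2)


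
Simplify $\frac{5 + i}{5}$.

Divisor is real, so divide each part by 5:
= 1 + (1/5)i


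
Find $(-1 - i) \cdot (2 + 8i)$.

(a1*a2 - b1*b2) + (a1*b2 + b1*a2)i
= (-2 - (-8)) + (-8 + (-2))i
= 6 - 10i


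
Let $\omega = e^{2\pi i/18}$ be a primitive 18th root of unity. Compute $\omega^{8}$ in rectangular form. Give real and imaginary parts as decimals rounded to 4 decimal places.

ω^8 = e^(2πi·8/18) = e^(i·8π/9)
= cos(8π/9) + i sin(8π/9)
= -0.9397 + 0.3420i


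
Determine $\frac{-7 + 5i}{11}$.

Divisor is real, so divide each part by 11:
= -7/11 + (5/11)i


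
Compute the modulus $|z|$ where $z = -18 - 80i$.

|z| = sqrt(a^2 + b^2) = sqrt((-18)^2 + (-80)^2) = sqrt(6724) = 82


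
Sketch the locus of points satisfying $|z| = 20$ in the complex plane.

|z| = 20 means sqrt(x^2 + y^2) = 20
This is a circle of radius 20 centered at the origin


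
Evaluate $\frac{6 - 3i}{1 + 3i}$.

Multiply numerator and denominator by conjugate (1 - 3i):
= (6 - 3i)(1 - 3i) / (1^2 + 3^2)
= (-3 - 21i) / 10
= -3/10 - (21/10)i


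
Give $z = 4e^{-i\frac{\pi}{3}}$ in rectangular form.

a = r cos θ = 4 * 1/2 = 2
b = r sin θ = 4 * -sqrt(3)/2 = -2*sqrt(3)
z = 2 - 2*sqrt(3)i


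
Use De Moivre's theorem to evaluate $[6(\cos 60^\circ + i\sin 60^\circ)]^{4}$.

By De Moivre: z^n = r^n(cos(nθ) + i sin(nθ))
= 6^4(cos(4*60°) + i sin(4*60°))
= 1296(cos 240° + i sin 240°)
= -648 - 648*sqrt(3)i


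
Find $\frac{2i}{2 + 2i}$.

Multiply numerator and denominator by conjugate (2 - 2i):
= (2i)(2 - 2i) / (2^2 + 2^2)
= (4 + 4i) / 8
Divide through by 4: (1 + i) / 2
= 1/2 + (1/2)i


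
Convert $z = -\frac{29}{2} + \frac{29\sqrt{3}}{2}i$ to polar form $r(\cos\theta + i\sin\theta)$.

r = |z| = sqrt(a^2 + b^2) = sqrt((-29/2)^2 + (29*sqrt(3)/2)^2) = sqrt(841/4 + 2523/4) = sqrt(841) = 29
θ = arctan(b/a) = arctan(25.1147/-14.5) (quadrant-adjusted) = 120°
z = 29(cos 120° + i sin 120°)


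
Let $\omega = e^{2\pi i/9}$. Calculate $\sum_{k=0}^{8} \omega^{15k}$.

Let ζ = ω^15 = e^(2πi·15/9). Since 9 ∤ 15, ζ ≠ 1.
Sum = Σ_{k=0}^{8} ζ^k = (ζ^9 - 1)/(ζ - 1) = (ω^{15·9} - 1)/(ζ - 1) = (1 - 1)/(ζ - 1) = 0


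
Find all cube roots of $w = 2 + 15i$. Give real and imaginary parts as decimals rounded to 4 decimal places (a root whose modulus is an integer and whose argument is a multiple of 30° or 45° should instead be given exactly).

|w| = sqrt(229) ≈ 15.132746, arg(w) ≈ 82.405357°
Root modulus = sqrt(229)^(1/3) ≈ 2.473466
Root arguments: θ_k = (arg(w) + 360°k)/3 for k = 0, 1, ..., 2
Compute each root as (root modulus)(cos θ_k + i sin θ_k) using full-precision intermediates, then round to 4 decimal places.
Roots: 2.1946 + 1.1409i, -2.0854 + 1.3301i, -0.1093 - 2.4711i


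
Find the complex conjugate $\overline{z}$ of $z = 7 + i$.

If z = a + bi, then conjugate(z) = a - bi
conjugate(7 + i) = 7 - i


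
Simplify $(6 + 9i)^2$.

(a + bi)^2 = a^2 - b^2 + 2abi
= 6^2 - 9^2 + 2*6*9i
= -45 + 108i


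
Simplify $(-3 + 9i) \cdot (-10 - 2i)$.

(a1*a2 - b1*b2) + (a1*b2 + b1*a2)i
= (30 - (-18)) + (6 + (-90))i
= 48 - 84i


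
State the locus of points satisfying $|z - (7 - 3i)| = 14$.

|z - z0| = r describes a circle centered at z0 with radius r
Here z0 = 7 - 3i and r = 14
Locus: Circle centered at (7, -3) with radius 14


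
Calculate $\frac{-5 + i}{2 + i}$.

Multiply numerator and denominator by conjugate (2 - i):
= (-5 + i)(2 - i) / (2^2 + 1^2)
= (-9 + 7i) / 5
= -9/5 + (7/5)i


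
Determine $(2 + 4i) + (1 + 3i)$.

(2 + 1) + (4 + 3)i = 3 + 7i


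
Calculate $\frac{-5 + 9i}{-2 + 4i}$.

Multiply numerator and denominator by conjugate (-2 - 4i):
= (-5 + 9i)(-2 - 4i) / ((-2)^2 + 4^2)
= (46 + 2i) / 20
Divide through by 2: (23 + i) / 10
= 23/10 + (1/10)i


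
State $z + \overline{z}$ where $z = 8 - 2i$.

z + conjugate(z) = (a + bi) + (a - bi) = 2a
= 2 * 8 = 16


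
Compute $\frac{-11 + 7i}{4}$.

Divisor is real, so divide each part by 4:
= -11/4 + (7/4)i


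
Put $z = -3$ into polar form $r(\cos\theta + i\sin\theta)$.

r = |z| = sqrt(a^2 + b^2) = sqrt((-3)^2 + (0)^2) = sqrt(9 + 0) = sqrt(9) = 3
b = 0 and a < 0, so z lies on the negative real axis: θ = 180°
z = 3(cos 180° + i sin 180°)


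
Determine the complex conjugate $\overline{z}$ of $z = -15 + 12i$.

If z = a + bi, then conjugate(z) = a - bi
conjugate(-15 + 12i) = -15 - 12i


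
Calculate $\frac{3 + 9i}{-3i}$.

Multiply numerator and denominator by conjugate (3i):
= (3 + 9i)(3i) / (0^2 + (-3)^2)
= (-27 + 9i) / 9
= -3 + i


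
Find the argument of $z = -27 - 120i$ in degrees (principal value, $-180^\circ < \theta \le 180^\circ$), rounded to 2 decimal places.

θ = arctan(b/a) = arctan(-120/-27) (quadrant-adjusted) = -102.68°


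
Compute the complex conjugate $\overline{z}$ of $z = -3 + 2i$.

If z = a + bi, then conjugate(z) = a - bi
conjugate(-3 + 2i) = -3 - 2i


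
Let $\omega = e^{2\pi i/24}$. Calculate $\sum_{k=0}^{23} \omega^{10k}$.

Let ζ = ω^10 = e^(2πi·10/24). Since 24 ∤ 10, ζ ≠ 1.
Sum = Σ_{k=0}^{23} ζ^k = (ζ^24 - 1)/(ζ - 1) = (ω^{10·24} - 1)/(ζ - 1) = (1 - 1)/(ζ - 1) = 0


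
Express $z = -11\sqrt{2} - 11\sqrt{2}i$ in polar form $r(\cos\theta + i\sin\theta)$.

r = |z| = sqrt(a^2 + b^2) = sqrt((-11*sqrt(2))^2 + (-11*sqrt(2))^2) = sqrt(242 + 242) = sqrt(484) = 22
θ = arctan(b/a) = arctan(-15.5563/-15.5563) (quadrant-adjusted) = 225°
z = 22(cos 225° + i sin 225°)


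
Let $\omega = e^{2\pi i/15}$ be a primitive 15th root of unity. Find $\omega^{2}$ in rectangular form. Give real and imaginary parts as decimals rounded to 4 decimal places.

ω^2 = e^(2πi·2/15) = e^(i·4π/15)
= cos(4π/15) + i sin(4π/15)
= 0.6691 + 0.7431i


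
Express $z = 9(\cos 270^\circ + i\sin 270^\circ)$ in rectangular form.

a = r cos θ = 9 * 0 = 0
b = r sin θ = 9 * -1 = -9
z = -9i


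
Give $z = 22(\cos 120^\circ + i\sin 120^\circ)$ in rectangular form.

a = r cos θ = 22 * -1/2 = -11
b = r sin θ = 22 * sqrt(3)/2 = 11*sqrt(3)
z = -11 + 11*sqrt(3)i


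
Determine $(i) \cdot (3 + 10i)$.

(a1*a2 - b1*b2) + (a1*b2 + b1*a2)i
= (0 - 10) + (0 + 3)i
= -10 + 3i


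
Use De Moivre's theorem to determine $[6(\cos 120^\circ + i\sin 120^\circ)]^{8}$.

By De Moivre: z^n = r^n(cos(nθ) + i sin(nθ))
= 6^8(cos(8*120°) + i sin(8*120°))
= 1679616(cos 240° + i sin 240°)
= -839808 - 839808*sqrt(3)i


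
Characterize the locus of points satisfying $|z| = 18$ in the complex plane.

|z| = 18 means sqrt(x^2 + y^2) = 18
This is a circle of radius 18 centered at the origin


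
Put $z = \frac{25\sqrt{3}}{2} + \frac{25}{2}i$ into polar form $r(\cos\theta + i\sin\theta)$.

r = |z| = sqrt(a^2 + b^2) = sqrt((25*sqrt(3)/2)^2 + (25/2)^2) = sqrt(1875/4 + 625/4) = sqrt(625) = 25
θ = arctan(b/a) = arctan(12.5/21.6506) (quadrant-adjusted) = 30°
z = 25(cos 30° + i sin 30°)


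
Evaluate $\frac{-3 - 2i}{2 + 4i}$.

Multiply numerator and denominator by conjugate (2 - 4i):
= (-3 - 2i)(2 - 4i) / (2^2 + 4^2)
= (-14 + 8i) / 20
Divide through by 2: (-7 + 4i) / 10
= -7/10 + (2/5)i


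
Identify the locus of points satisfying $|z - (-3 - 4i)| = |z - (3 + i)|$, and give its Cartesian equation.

|z - z1| = |z - z2| means z is equidistant from z1 and z2,
i.e. the perpendicular bisector of the segment from (-3, -4) to (3, 1) (midpoint (0, -3/2)).
With z = x + yi, square both sides:
(x - (-3))^2 + (y - (-4))^2 = (x - 3)^2 + (y - 1)^2
The x^2 and y^2 terms cancel: 12x + 10y = 10 - 25 = -15
Simplify: 12x + 10y = -15
Locus: Perpendicular bisector of the segment from (-3, -4) to (3, 1): the line 12x + 10y = -15


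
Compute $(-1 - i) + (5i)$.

(-1 + 0) + (-1 + 5)i = -1 + 4i


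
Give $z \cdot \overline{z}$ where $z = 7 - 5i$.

z * conjugate(z) = |z|^2 = a^2 + b^2
= 7^2 + (-5)^2 = 74


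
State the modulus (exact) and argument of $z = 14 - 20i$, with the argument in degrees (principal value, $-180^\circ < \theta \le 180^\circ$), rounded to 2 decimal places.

|z| = sqrt(14^2 + (-20)^2) = sqrt(596)
arg(z) = arctan(b/a) = arctan(-20/14) (quadrant-adjusted) = -55.01°


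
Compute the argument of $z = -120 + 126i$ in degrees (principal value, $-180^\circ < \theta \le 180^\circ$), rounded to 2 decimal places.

θ = arctan(b/a) = arctan(126/-120) (quadrant-adjusted) = 133.60°


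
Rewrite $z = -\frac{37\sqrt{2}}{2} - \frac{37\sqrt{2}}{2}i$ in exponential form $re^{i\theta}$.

r = |z| = sqrt((-37*sqrt(2)/2)^2 + (-37*sqrt(2)/2)^2) = sqrt(1369/2 + 1369/2) = sqrt(1369) = 37
θ = arctan(b/a) = arctan(-26.163/-26.163) (quadrant-adjusted) = -135° = -3π/4
z = 37e^(-i*3π/4)


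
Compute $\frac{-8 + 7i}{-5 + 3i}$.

Multiply numerator and denominator by conjugate (-5 - 3i):
= (-8 + 7i)(-5 - 3i) / ((-5)^2 + 3^2)
= (61 - 11i) / 34
= 61/34 - (11/34)i


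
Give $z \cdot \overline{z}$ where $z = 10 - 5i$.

z * conjugate(z) = |z|^2 = a^2 + b^2
= 10^2 + (-5)^2 = 125


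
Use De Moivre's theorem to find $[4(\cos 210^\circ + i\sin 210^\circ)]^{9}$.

By De Moivre: z^n = r^n(cos(nθ) + i sin(nθ))
= 4^9(cos(9*210°) + i sin(9*210°))
= 262144(cos 90° + i sin 90°)
= 262144i


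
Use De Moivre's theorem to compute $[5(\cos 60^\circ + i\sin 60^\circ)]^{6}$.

By De Moivre: z^n = r^n(cos(nθ) + i sin(nθ))
= 5^6(cos(6*60°) + i sin(6*60°))
= 15625(cos 0° + i sin 0°)
= 15625


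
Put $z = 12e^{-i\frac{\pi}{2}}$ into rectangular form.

a = r cos θ = 12 * 0 = 0
b = r sin θ = 12 * -1 = -12
z = -12i


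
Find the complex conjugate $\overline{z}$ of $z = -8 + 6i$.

If z = a + bi, then conjugate(z) = a - bi
conjugate(-8 + 6i) = -8 - 6i


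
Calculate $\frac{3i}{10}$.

Divisor is real, so divide each part by 10:
= 0 + (3/10)i


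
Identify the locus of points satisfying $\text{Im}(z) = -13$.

Im(z) = y where z = x + yi; the equation y = -13 is satisfied by all points with that y-coordinate
Locus: Horizontal line y = -13


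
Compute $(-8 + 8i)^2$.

(a + bi)^2 = a^2 - b^2 + 2abi
= (-8)^2 - 8^2 + 2*(-8)*8i
= -128i


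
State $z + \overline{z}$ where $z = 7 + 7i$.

z + conjugate(z) = (a + bi) + (a - bi) = 2a
= 2 * 7 = 14


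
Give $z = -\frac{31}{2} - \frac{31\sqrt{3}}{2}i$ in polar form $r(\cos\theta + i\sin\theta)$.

r = |z| = sqrt(a^2 + b^2) = sqrt((-31/2)^2 + (-31*sqrt(3)/2)^2) = sqrt(961/4 + 2883/4) = sqrt(961) = 31
θ = arctan(b/a) = arctan(-26.8468/-15.5) (quadrant-adjusted) = 240°
z = 31(cos 240° + i sin 240°)


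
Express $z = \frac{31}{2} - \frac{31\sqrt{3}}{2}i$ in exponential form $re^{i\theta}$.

r = |z| = sqrt((31/2)^2 + (-31*sqrt(3)/2)^2) = sqrt(961/4 + 2883/4) = sqrt(961) = 31
θ = arctan(b/a) = arctan(-26.8468/15.5) (quadrant-adjusted) = -60° = -π/3
z = 31e^(-i*π/3)


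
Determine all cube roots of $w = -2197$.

|w| = 2197, arg(w) = 180°
Root modulus = 2197^(1/3) = 13
Root arguments: θ_k = (180° + 360°k)/3 for k = 0, 1, ..., 2
Roots: 13/2 + (13*sqrt(3)/2)i, -13, 13/2 - (13*sqrt(3)/2)i


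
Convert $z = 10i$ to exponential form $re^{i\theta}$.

r = |z| = sqrt((0)^2 + (10)^2) = sqrt(0 + 100) = sqrt(100) = 10
a = 0 and b > 0, so z lies on the positive imaginary axis: θ = 90° = π/2
z = 10e^(i*π/2)


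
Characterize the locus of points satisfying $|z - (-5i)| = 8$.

|z - z0| = r describes a circle centered at z0 with radius r
Here z0 = -5i and r = 8
Locus: Circle centered at (0, -5) with radius 8


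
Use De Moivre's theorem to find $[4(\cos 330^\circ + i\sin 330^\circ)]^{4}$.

By De Moivre: z^n = r^n(cos(nθ) + i sin(nθ))
= 4^4(cos(4*330°) + i sin(4*330°))
= 256(cos 240° + i sin 240°)
= -128 - 128*sqrt(3)i


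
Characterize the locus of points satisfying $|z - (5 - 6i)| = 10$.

|z - z0| = r describes a circle centered at z0 with radius r
Here z0 = 5 - 6i and r = 10
Locus: Circle centered at (5, -6) with radius 10


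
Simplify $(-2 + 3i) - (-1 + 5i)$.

(-2 - (-1)) + (3 - 5)i = -1 - 2i


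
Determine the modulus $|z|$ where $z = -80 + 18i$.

|z| = sqrt(a^2 + b^2) = sqrt((-80)^2 + 18^2) = sqrt(6724) = 82


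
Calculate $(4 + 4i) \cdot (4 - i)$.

(a1*a2 - b1*b2) + (a1*b2 + b1*a2)i
= (16 - (-4)) + (-4 + 16)i
= 20 + 12i


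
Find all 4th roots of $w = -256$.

|w| = 256, arg(w) = 180°
Root modulus = 256^(1/4) = 4
Root arguments: θ_k = (180° + 360°k)/4 for k = 0, 1, ..., 3
Roots: 2*sqrt(2) + 2*sqrt(2)i, -2*sqrt(2) + 2*sqrt(2)i, -2*sqrt(2) - 2*sqrt(2)i, 2*sqrt(2) - 2*sqrt(2)i


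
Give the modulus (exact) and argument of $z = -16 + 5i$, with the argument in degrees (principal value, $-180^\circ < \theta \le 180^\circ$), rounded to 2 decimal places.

|z| = sqrt((-16)^2 + 5^2) = sqrt(281)
arg(z) = arctan(b/a) = arctan(5/-16) (quadrant-adjusted) = 162.65°


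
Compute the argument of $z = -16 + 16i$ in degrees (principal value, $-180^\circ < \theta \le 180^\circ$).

θ = arctan(b/a) = arctan(16/-16) (quadrant-adjusted) = 135°


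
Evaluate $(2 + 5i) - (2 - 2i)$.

(2 - 2) + (5 - (-2))i = 7i


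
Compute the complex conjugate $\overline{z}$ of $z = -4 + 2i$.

If z = a + bi, then conjugate(z) = a - bi
conjugate(-4 + 2i) = -4 - 2i


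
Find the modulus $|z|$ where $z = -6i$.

|z| = sqrt(a^2 + b^2) = sqrt(0^2 + (-6)^2) = sqrt(36) = 6


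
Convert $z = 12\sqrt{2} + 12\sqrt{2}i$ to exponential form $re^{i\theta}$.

r = |z| = sqrt((12*sqrt(2))^2 + (12*sqrt(2))^2) = sqrt(288 + 288) = sqrt(576) = 24
θ = arctan(b/a) = arctan(16.9706/16.9706) (quadrant-adjusted) = 45° = π/4
z = 24e^(i*π/4)


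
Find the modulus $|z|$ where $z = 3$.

|z| = sqrt(a^2 + b^2) = sqrt(3^2 + 0^2) = sqrt(9) = 3


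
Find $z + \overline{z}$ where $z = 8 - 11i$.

z + conjugate(z) = (a + bi) + (a - bi) = 2a
= 2 * 8 = 16


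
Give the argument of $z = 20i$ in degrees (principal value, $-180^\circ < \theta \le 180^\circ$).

a = 0 and b > 0, so z lies on the positive imaginary axis: θ = 90°


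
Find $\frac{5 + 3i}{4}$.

Divisor is real, so divide each part by 4:
= 5/4 + (3/4)i


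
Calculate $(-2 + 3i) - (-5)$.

(-2 - (-5)) + (3 - 0)i = 3 + 3i


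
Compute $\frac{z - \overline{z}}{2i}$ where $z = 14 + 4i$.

z - conjugate(z) = 2bi
(z - conjugate(z))/(2i) = 2bi/(2i) = b = 4


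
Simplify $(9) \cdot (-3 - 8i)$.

(a1*a2 - b1*b2) + (a1*b2 + b1*a2)i
= (-27 - 0) + (-72 + 0)i
= -27 - 72i


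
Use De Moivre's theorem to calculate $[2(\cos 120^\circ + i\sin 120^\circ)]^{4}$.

By De Moivre: z^n = r^n(cos(nθ) + i sin(nθ))
= 2^4(cos(4*120°) + i sin(4*120°))
= 16(cos 120° + i sin 120°)
= -8 + 8*sqrt(3)i


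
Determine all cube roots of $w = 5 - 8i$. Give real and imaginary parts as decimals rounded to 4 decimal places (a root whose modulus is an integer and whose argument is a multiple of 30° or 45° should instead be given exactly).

|w| = sqrt(89) ≈ 9.433981, arg(w) ≈ 302.005383°
Root modulus = sqrt(89)^(1/3) ≈ 2.112994
Root arguments: θ_k = (arg(w) + 360°k)/3 for k = 0, 1, ..., 2
Compute each root as (root modulus)(cos θ_k + i sin θ_k) using full-precision intermediates, then round to 4 decimal places.
Roots: -0.3912 + 2.0765i, -1.6027 - 1.3770i, 1.9939 - 0.6995i


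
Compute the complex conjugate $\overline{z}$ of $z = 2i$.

If z = a + bi, then conjugate(z) = a - bi
conjugate(2i) = -2i


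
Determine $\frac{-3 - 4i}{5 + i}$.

Multiply numerator and denominator by conjugate (5 - i):
= (-3 - 4i)(5 - i) / (5^2 + 1^2)
= (-19 - 17i) / 26
= -19/26 - (17/26)i


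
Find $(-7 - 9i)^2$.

(a + bi)^2 = a^2 - b^2 + 2abi
= (-7)^2 - (-9)^2 + 2*(-7)*(-9)i
= -32 + 126i


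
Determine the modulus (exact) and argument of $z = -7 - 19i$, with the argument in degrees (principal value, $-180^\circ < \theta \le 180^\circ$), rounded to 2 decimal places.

|z| = sqrt((-7)^2 + (-19)^2) = sqrt(410)
arg(z) = arctan(b/a) = arctan(-19/-7) (quadrant-adjusted) = -110.22°


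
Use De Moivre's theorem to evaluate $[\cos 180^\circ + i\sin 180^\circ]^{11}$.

By De Moivre: z^n = r^n(cos(nθ) + i sin(nθ))
= 1^11(cos(11*180°) + i sin(11*180°))
= 1(cos 180° + i sin 180°)
= -1


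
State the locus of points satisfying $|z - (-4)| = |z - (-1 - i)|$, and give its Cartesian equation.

|z - z1| = |z - z2| means z is equidistant from z1 and z2,
i.e. the perpendicular bisector of the segment from (-4, 0) to (-1, -1) (midpoint (-5/2, -1/2)).
With z = x + yi, square both sides:
(x - (-4))^2 + (y - 0)^2 = (x - (-1))^2 + (y - (-1))^2
The x^2 and y^2 terms cancel: 6x + (-2)y = 2 - 16 = -14
Simplify: 3x - y = -7
Locus: Perpendicular bisector of the segment from (-4, 0) to (-1, -1): the line 3x - y = -7


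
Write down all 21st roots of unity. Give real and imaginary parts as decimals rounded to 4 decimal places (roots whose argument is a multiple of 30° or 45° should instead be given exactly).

ω_k = e^(2πik/21) = cos(2πk/21) + i sin(2πk/21) for k = 0, 1, ..., 20
Roots: 1, 0.9556 + 0.2948i, 0.8262 + 0.5633i, 0.6235 + 0.7818i, 0.3653 + 0.9309i, 0.0747 + 0.9972i, -0.2225 + 0.9749i, -1/2 + (sqrt(3)/2)i, -0.7331 + 0.6802i, -0.9010 + 0.4339i, -0.9888 + 0.1490i, -0.9888 - 0.1490i, -0.9010 - 0.4339i, -0.7331 - 0.6802i, -1/2 - (sqrt(3)/2)i, -0.2225 - 0.9749i, 0.0747 - 0.9972i, 0.3653 - 0.9309i, 0.6235 - 0.7818i, 0.8262 - 0.5633i, 0.9556 - 0.2948i


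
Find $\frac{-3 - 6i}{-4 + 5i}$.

Multiply numerator and denominator by conjugate (-4 - 5i):
= (-3 - 6i)(-4 - 5i) / ((-4)^2 + 5^2)
= (-18 + 39i) / 41
= -18/41 + (39/41)i


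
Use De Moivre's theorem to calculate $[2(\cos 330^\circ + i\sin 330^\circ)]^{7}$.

By De Moivre: z^n = r^n(cos(nθ) + i sin(nθ))
= 2^7(cos(7*330°) + i sin(7*330°))
= 128(cos 150° + i sin 150°)
= -64*sqrt(3) + 64i


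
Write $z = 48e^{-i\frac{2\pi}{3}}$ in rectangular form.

a = r cos θ = 48 * -1/2 = -24
b = r sin θ = 48 * -sqrt(3)/2 = -24*sqrt(3)
z = -24 - 24*sqrt(3)i


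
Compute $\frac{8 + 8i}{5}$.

Divisor is real, so divide each part by 5:
= 8/5 + (8/5)i


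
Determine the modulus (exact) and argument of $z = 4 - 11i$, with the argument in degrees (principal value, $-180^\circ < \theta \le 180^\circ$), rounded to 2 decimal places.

|z| = sqrt(4^2 + (-11)^2) = sqrt(137)
arg(z) = arctan(b/a) = arctan(-11/4) (quadrant-adjusted) = -70.02°


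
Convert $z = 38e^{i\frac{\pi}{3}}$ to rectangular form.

a = r cos θ = 38 * 1/2 = 19
b = r sin θ = 38 * sqrt(3)/2 = 19*sqrt(3)
z = 19 + 19*sqrt(3)i


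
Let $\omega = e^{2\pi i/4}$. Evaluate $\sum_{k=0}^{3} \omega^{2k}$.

Let ζ = ω^2 = e^(2πi·2/4). Since 4 ∤ 2, ζ ≠ 1.
Sum = Σ_{k=0}^{3} ζ^k = (ζ^4 - 1)/(ζ - 1) = (ω^{2·4} - 1)/(ζ - 1) = (1 - 1)/(ζ - 1) = 0


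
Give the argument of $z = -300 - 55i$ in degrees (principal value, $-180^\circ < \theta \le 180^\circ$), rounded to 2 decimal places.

θ = arctan(b/a) = arctan(-55/-300) (quadrant-adjusted) = -169.61°


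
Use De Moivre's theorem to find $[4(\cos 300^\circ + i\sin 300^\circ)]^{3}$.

By De Moivre: z^n = r^n(cos(nθ) + i sin(nθ))
= 4^3(cos(3*300°) + i sin(3*300°))
= 64(cos 180° + i sin 180°)
= -64


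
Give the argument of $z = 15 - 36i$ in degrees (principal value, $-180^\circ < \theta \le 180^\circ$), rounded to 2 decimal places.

θ = arctan(b/a) = arctan(-36/15) (quadrant-adjusted) = -67.38°


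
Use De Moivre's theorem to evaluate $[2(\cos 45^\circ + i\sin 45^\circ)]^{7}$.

By De Moivre: z^n = r^n(cos(nθ) + i sin(nθ))
= 2^7(cos(7*45°) + i sin(7*45°))
= 128(cos 315° + i sin 315°)
= 64*sqrt(2) - 64*sqrt(2)i


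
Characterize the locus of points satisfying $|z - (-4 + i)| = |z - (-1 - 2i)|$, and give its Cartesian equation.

|z - z1| = |z - z2| means z is equidistant from z1 and z2,
i.e. the perpendicular bisector of the segment from (-4, 1) to (-1, -2) (midpoint (-5/2, -1/2)).
With z = x + yi, square both sides:
(x - (-4))^2 + (y - 1)^2 = (x - (-1))^2 + (y - (-2))^2
The x^2 and y^2 terms cancel: 6x + (-6)y = 5 - 17 = -12
Simplify: x - y = -2
Locus: Perpendicular bisector of the segment from (-4, 1) to (-1, -2): the line x - y = -2


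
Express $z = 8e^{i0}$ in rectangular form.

a = r cos θ = 8 * 1 = 8
b = r sin θ = 8 * 0 = 0
z = 8


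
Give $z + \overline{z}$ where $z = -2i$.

z + conjugate(z) = (a + bi) + (a - bi) = 2a
= 2 * 0 = 0


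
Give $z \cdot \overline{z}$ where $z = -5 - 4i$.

z * conjugate(z) = |z|^2 = a^2 + b^2
= (-5)^2 + (-4)^2 = 41


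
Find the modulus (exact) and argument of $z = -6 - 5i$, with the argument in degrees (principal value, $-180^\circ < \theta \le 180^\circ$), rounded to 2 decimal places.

|z| = sqrt((-6)^2 + (-5)^2) = sqrt(61)
arg(z) = arctan(b/a) = arctan(-5/-6) (quadrant-adjusted) = -140.19°


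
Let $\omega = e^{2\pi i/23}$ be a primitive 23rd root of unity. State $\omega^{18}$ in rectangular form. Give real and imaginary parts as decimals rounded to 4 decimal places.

ω^18 = e^(2πi·18/23) = e^(i·36π/23)
= cos(36π/23) + i sin(36π/23)
= 0.2035 - 0.9791i


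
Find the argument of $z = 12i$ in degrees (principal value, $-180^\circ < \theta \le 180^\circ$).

a = 0 and b > 0, so z lies on the positive imaginary axis: θ = 90°


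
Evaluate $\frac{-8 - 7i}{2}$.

Divisor is real, so divide each part by 2:
= -4 - (7/2)i


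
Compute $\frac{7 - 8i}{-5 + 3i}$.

Multiply numerator and denominator by conjugate (-5 - 3i):
= (7 - 8i)(-5 - 3i) / ((-5)^2 + 3^2)
= (-59 + 19i) / 34
= -59/34 + (19/34)i


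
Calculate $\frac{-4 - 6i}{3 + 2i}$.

Multiply numerator and denominator by conjugate (3 - 2i):
= (-4 - 6i)(3 - 2i) / (3^2 + 2^2)
= (-24 - 10i) / 13
= -24/13 - (10/13)i


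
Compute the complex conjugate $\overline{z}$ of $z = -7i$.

If z = a + bi, then conjugate(z) = a - bi
conjugate(-7i) = 7i


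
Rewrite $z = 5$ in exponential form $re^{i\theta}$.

r = |z| = sqrt((5)^2 + (0)^2) = sqrt(25 + 0) = sqrt(25) = 5
b = 0 and a > 0, so z lies on the positive real axis: θ = 0
z = 5e^(i*0) = 5


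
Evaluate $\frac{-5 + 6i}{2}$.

Divisor is real, so divide each part by 2:
= -5/2 + 3i


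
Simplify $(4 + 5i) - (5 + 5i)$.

(4 - 5) + (5 - 5)i = -1


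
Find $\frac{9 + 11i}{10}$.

Divisor is real, so divide each part by 10:
= 9/10 + (11/10)i


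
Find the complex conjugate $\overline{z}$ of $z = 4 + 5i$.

If z = a + bi, then conjugate(z) = a - bi
conjugate(4 + 5i) = 4 - 5i


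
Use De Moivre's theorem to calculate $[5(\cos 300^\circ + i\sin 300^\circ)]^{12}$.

By De Moivre: z^n = r^n(cos(nθ) + i sin(nθ))
= 5^12(cos(12*300°) + i sin(12*300°))
= 244140625(cos 0° + i sin 0°)
= 244140625


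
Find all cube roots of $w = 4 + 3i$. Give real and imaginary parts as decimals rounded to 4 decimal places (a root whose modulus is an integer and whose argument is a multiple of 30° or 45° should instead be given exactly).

|w| = 5, arg(w) ≈ 36.869898°
Root modulus = 5^(1/3) ≈ 1.709976
Root arguments: θ_k = (arg(w) + 360°k)/3 for k = 0, 1, ..., 2
Compute each root as (root modulus)(cos θ_k + i sin θ_k) using full-precision intermediates, then round to 4 decimal places.
Roots: 1.6708 + 0.3640i, -1.1506 + 1.2650i, -0.5202 - 1.6289i


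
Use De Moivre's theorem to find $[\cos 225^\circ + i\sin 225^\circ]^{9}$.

By De Moivre: z^n = r^n(cos(nθ) + i sin(nθ))
= 1^9(cos(9*225°) + i sin(9*225°))
= 1(cos 225° + i sin 225°)
= -sqrt(2)/2 - (sqrt(2)/2)i


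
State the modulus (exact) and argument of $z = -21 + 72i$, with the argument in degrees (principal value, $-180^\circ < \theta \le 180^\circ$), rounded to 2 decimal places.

|z| = sqrt((-21)^2 + 72^2) = 75
arg(z) = arctan(b/a) = arctan(72/-21) (quadrant-adjusted) = 106.26°


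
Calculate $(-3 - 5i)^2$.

(a + bi)^2 = a^2 - b^2 + 2abi
= (-3)^2 - (-5)^2 + 2*(-3)*(-5)i
= -16 + 30i


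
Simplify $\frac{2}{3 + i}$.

Multiply numerator and denominator by conjugate (3 - i):
= (2)(3 - i) / (3^2 + 1^2)
= (6 - 2i) / 10
Divide through by 2: (3 - i) / 5
= 3/5 - (1/5)i


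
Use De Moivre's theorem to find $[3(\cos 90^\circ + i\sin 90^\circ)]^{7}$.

By De Moivre: z^n = r^n(cos(nθ) + i sin(nθ))
= 3^7(cos(7*90°) + i sin(7*90°))
= 2187(cos 270° + i sin 270°)
= -2187i


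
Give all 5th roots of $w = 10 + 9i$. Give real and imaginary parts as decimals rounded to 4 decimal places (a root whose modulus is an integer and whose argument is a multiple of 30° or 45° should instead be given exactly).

|w| = sqrt(181) ≈ 13.453624, arg(w) ≈ 41.987212°
Root modulus = sqrt(181)^(1/5) ≈ 1.681775
Root arguments: θ_k = (arg(w) + 360°k)/5 for k = 0, 1, ..., 4
Compute each root as (root modulus)(cos θ_k + i sin θ_k) using full-precision intermediates, then round to 4 decimal places.
Roots: 1.6637 + 0.2456i, 0.2805 + 1.6582i, -1.4904 + 0.7792i, -1.2016 - 1.1766i, 0.7477 - 1.5064i


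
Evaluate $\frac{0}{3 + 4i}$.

Multiply numerator and denominator by conjugate (3 - 4i):
= (0)(3 - 4i) / (3^2 + 4^2)
= (0) / 25
= 0


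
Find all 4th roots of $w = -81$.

|w| = 81, arg(w) = 180°
Root modulus = 81^(1/4) = 3
Root arguments: θ_k = (180° + 360°k)/4 for k = 0, 1, ..., 3
Roots: 3*sqrt(2)/2 + (3*sqrt(2)/2)i, -3*sqrt(2)/2 + (3*sqrt(2)/2)i, -3*sqrt(2)/2 - (3*sqrt(2)/2)i, 3*sqrt(2)/2 - (3*sqrt(2)/2)i


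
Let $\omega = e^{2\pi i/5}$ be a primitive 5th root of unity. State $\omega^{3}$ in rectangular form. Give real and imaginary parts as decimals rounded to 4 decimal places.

ω^3 = e^(2πi·3/5) = e^(i·6π/5)
= cos(6π/5) + i sin(6π/5)
= -0.8090 - 0.5878i


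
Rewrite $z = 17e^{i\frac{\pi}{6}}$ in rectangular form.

a = r cos θ = 17 * sqrt(3)/2 = 17*sqrt(3)/2
b = r sin θ = 17 * 1/2 = 17/2
z = 17*sqrt(3)/2 + (17/2)i


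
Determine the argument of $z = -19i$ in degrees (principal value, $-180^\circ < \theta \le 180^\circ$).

a = 0 and b < 0, so z lies on the negative imaginary axis: θ = -90°


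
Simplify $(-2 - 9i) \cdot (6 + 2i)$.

(a1*a2 - b1*b2) + (a1*b2 + b1*a2)i
= (-12 - (-18)) + (-4 + (-54))i
= 6 - 58i


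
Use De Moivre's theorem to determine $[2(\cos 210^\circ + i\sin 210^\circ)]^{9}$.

By De Moivre: z^n = r^n(cos(nθ) + i sin(nθ))
= 2^9(cos(9*210°) + i sin(9*210°))
= 512(cos 90° + i sin 90°)
= 512i


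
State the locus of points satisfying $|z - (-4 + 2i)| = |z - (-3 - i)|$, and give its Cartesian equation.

|z - z1| = |z - z2| means z is equidistant from z1 and z2,
i.e. the perpendicular bisector of the segment from (-4, 2) to (-3, -1) (midpoint (-7/2, 1/2)).
With z = x + yi, square both sides:
(x - (-4))^2 + (y - 2)^2 = (x - (-3))^2 + (y - (-1))^2
The x^2 and y^2 terms cancel: 2x + (-6)y = 10 - 20 = -10
Simplify: x - 3y = -5
Locus: Perpendicular bisector of the segment from (-4, 2) to (-3, -1): the line x - 3y = -5


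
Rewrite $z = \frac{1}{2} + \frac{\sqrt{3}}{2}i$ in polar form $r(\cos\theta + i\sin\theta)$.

r = |z| = sqrt(a^2 + b^2) = sqrt((1/2)^2 + (sqrt(3)/2)^2) = sqrt(1/4 + 3/4) = sqrt(1) = 1
θ = arctan(b/a) = arctan(0.866/0.5) (quadrant-adjusted) = 60°
z = 1(cos 60° + i sin 60°)


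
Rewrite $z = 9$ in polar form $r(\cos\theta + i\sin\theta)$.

r = |z| = sqrt(a^2 + b^2) = sqrt((9)^2 + (0)^2) = sqrt(81 + 0) = sqrt(81) = 9
b = 0 and a > 0, so z lies on the positive real axis: θ = 0°
z = 9(cos 0° + i sin 0°)


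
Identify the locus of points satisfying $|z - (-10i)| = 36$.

|z - z0| = r describes a circle centered at z0 with radius r
Here z0 = -10i and r = 36
Locus: Circle centered at (0, -10) with radius 36


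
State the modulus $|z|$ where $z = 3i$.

|z| = sqrt(a^2 + b^2) = sqrt(0^2 + 3^2) = sqrt(9) = 3


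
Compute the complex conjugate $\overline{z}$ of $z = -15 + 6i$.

If z = a + bi, then conjugate(z) = a - bi
conjugate(-15 + 6i) = -15 - 6i


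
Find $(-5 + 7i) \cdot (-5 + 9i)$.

(a1*a2 - b1*b2) + (a1*b2 + b1*a2)i
= (25 - 63) + (-45 + (-35))i
= -38 - 80i


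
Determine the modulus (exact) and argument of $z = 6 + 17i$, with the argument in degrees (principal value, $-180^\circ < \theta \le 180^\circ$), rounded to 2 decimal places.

|z| = sqrt(6^2 + 17^2) = sqrt(325)
arg(z) = arctan(b/a) = arctan(17/6) (quadrant-adjusted) = 70.56°


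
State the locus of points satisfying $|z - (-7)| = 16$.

|z - z0| = r describes a circle centered at z0 with radius r
Here z0 = -7 and r = 16
Locus: Circle centered at (-7, 0) with radius 16


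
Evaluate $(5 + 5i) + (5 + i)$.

(5 + 5) + (5 + 1)i = 10 + 6i


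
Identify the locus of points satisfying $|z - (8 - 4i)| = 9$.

|z - z0| = r describes a circle centered at z0 with radius r
Here z0 = 8 - 4i and r = 9
Locus: Circle centered at (8, -4) with radius 9


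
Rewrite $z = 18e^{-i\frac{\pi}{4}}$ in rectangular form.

a = r cos θ = 18 * sqrt(2)/2 = 9*sqrt(2)
b = r sin θ = 18 * -sqrt(2)/2 = -9*sqrt(2)
z = 9*sqrt(2) - 9*sqrt(2)i


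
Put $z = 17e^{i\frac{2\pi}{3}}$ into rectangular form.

a = r cos θ = 17 * -1/2 = -17/2
b = r sin θ = 17 * sqrt(3)/2 = 17*sqrt(3)/2
z = -17/2 + (17*sqrt(3)/2)i


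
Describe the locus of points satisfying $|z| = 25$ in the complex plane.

|z| = 25 means sqrt(x^2 + y^2) = 25
This is a circle of radius 25 centered at the origin


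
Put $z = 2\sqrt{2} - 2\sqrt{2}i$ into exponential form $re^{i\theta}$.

r = |z| = sqrt((2*sqrt(2))^2 + (-2*sqrt(2))^2) = sqrt(8 + 8) = sqrt(16) = 4
θ = arctan(b/a) = arctan(-2.8284/2.8284) (quadrant-adjusted) = -45° = -π/4
z = 4e^(-i*π/4)


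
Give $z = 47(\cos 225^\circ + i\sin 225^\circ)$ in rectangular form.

a = r cos θ = 47 * -sqrt(2)/2 = -47*sqrt(2)/2
b = r sin θ = 47 * -sqrt(2)/2 = -47*sqrt(2)/2
z = -47*sqrt(2)/2 - (47*sqrt(2)/2)i


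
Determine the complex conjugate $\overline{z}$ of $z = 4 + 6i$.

If z = a + bi, then conjugate(z) = a - bi
conjugate(4 + 6i) = 4 - 6i


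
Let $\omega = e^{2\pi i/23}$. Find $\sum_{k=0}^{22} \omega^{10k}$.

Let ζ = ω^10 = e^(2πi·10/23). Since 23 ∤ 10, ζ ≠ 1.
Sum = Σ_{k=0}^{22} ζ^k = (ζ^23 - 1)/(ζ - 1) = (ω^{10·23} - 1)/(ζ - 1) = (1 - 1)/(ζ - 1) = 0


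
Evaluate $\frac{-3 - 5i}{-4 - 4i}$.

Multiply numerator and denominator by conjugate (-4 + 4i):
= (-3 - 5i)(-4 + 4i) / ((-4)^2 + (-4)^2)
= (32 + 8i) / 32
Divide through by 8: (4 + i) / 4
= 1 + (1/4)i


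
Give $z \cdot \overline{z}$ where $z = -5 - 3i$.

z * conjugate(z) = |z|^2 = a^2 + b^2
= (-5)^2 + (-3)^2 = 34


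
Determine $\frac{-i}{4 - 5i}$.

Multiply numerator and denominator by conjugate (4 + 5i):
= (-i)(4 + 5i) / (4^2 + (-5)^2)
= (5 - 4i) / 41
= 5/41 - (4/41)i


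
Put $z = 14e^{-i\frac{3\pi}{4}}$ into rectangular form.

a = r cos θ = 14 * -sqrt(2)/2 = -7*sqrt(2)
b = r sin θ = 14 * -sqrt(2)/2 = -7*sqrt(2)
z = -7*sqrt(2) - 7*sqrt(2)i


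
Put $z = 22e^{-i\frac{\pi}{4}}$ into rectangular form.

a = r cos θ = 22 * sqrt(2)/2 = 11*sqrt(2)
b = r sin θ = 22 * -sqrt(2)/2 = -11*sqrt(2)
z = 11*sqrt(2) - 11*sqrt(2)i


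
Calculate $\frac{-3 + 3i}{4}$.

Divisor is real, so divide each part by 4:
= -3/4 + (3/4)i


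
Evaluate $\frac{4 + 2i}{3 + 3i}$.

Multiply numerator and denominator by conjugate (3 - 3i):
= (4 + 2i)(3 - 3i) / (3^2 + 3^2)
= (18 - 6i) / 18
Divide through by 6: (3 - i) / 3
= 1 - (1/3)i


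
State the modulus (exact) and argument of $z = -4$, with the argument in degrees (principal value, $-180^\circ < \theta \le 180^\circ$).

|z| = sqrt((-4)^2 + 0^2) = 4
b = 0 and a < 0, so z lies on the negative real axis: arg(z) = 180°


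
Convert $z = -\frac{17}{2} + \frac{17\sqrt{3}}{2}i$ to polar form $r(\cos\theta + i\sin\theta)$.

r = |z| = sqrt(a^2 + b^2) = sqrt((-17/2)^2 + (17*sqrt(3)/2)^2) = sqrt(289/4 + 867/4) = sqrt(289) = 17
θ = arctan(b/a) = arctan(14.7224/-8.5) (quadrant-adjusted) = 120°
z = 17(cos 120° + i sin 120°)


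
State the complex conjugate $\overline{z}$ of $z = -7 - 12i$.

If z = a + bi, then conjugate(z) = a - bi
conjugate(-7 - 12i) = -7 + 12i


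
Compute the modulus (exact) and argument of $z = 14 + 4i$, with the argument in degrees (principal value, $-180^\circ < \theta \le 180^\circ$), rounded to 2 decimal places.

|z| = sqrt(14^2 + 4^2) = sqrt(212)
arg(z) = arctan(b/a) = arctan(4/14) (quadrant-adjusted) = 15.95°


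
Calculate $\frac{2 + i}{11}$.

Divisor is real, so divide each part by 11:
= 2/11 + (1/11)i


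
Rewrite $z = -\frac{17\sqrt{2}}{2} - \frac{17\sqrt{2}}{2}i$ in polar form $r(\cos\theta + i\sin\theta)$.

r = |z| = sqrt(a^2 + b^2) = sqrt((-17*sqrt(2)/2)^2 + (-17*sqrt(2)/2)^2) = sqrt(289/2 + 289/2) = sqrt(289) = 17
θ = arctan(b/a) = arctan(-12.0208/-12.0208) (quadrant-adjusted) = 225°
z = 17(cos 225° + i sin 225°)


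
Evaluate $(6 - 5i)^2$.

(a + bi)^2 = a^2 - b^2 + 2abi
= 6^2 - (-5)^2 + 2*6*(-5)i
= 11 - 60i


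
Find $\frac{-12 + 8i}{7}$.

Divisor is real, so divide each part by 7:
= -12/7 + (8/7)i


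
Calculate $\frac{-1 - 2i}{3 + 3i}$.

Multiply numerator and denominator by conjugate (3 - 3i):
= (-1 - 2i)(3 - 3i) / (3^2 + 3^2)
= (-9 - 3i) / 18
Divide through by 3: (-3 - i) / 6
= -1/2 - (1/6)i


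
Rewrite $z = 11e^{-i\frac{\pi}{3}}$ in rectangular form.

a = r cos θ = 11 * 1/2 = 11/2
b = r sin θ = 11 * -sqrt(3)/2 = -11*sqrt(3)/2
z = 11/2 - (11*sqrt(3)/2)i


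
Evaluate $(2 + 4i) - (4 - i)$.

(2 - 4) + (4 - (-1))i = -2 + 5i


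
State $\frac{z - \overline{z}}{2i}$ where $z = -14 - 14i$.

z - conjugate(z) = 2bi
(z - conjugate(z))/(2i) = 2bi/(2i) = b = -14


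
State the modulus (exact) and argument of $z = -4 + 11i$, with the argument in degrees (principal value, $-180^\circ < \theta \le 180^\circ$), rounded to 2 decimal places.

|z| = sqrt((-4)^2 + 11^2) = sqrt(137)
arg(z) = arctan(b/a) = arctan(11/-4) (quadrant-adjusted) = 109.98°


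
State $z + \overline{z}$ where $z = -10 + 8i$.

z + conjugate(z) = (a + bi) + (a - bi) = 2a
= 2 * (-10) = -20


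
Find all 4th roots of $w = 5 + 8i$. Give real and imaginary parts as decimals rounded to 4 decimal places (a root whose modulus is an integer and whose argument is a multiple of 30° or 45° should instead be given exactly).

|w| = sqrt(89) ≈ 9.433981, arg(w) ≈ 57.994617°
Root modulus = sqrt(89)^(1/4) ≈ 1.752563
Root arguments: θ_k = (arg(w) + 360°k)/4 for k = 0, 1, ..., 3
Compute each root as (root modulus)(cos θ_k + i sin θ_k) using full-precision intermediates, then round to 4 decimal places.
Roots: 1.6968 + 0.4388i, -0.4388 + 1.6968i, -1.6968 - 0.4388i, 0.4388 - 1.6968i


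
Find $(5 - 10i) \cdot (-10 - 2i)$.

(a1*a2 - b1*b2) + (a1*b2 + b1*a2)i
= (-50 - 20) + (-10 + 100)i
= -70 + 90i


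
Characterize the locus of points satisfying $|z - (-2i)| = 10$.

|z - z0| = r describes a circle centered at z0 with radius r
Here z0 = -2i and r = 10
Locus: Circle centered at (0, -2) with radius 10


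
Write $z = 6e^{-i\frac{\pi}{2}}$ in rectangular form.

a = r cos θ = 6 * 0 = 0
b = r sin θ = 6 * -1 = -6
z = -6i


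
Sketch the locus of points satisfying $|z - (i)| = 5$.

|z - z0| = r describes a circle centered at z0 with radius r
Here z0 = i and r = 5
Locus: Circle centered at (0, 1) with radius 5


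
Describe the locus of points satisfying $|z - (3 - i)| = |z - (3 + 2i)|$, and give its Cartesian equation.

|z - z1| = |z - z2| means z is equidistant from z1 and z2,
i.e. the perpendicular bisector of the segment from (3, -1) to (3, 2) (midpoint (3, 1/2)).
With z = x + yi, square both sides:
(x - 3)^2 + (y - (-1))^2 = (x - 3)^2 + (y - 2)^2
The x^2 and y^2 terms cancel: 0x + 6y = 13 - 10 = 3
Simplify: y = 1/2
Locus: Perpendicular bisector of the segment from (3, -1) to (3, 2): the line y = 1/2


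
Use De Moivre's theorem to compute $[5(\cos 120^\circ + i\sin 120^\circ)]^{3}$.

By De Moivre: z^n = r^n(cos(nθ) + i sin(nθ))
= 5^3(cos(3*120°) + i sin(3*120°))
= 125(cos 0° + i sin 0°)
= 125


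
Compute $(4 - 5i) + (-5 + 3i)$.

(4 + (-5)) + (-5 + 3)i = -1 - 2i


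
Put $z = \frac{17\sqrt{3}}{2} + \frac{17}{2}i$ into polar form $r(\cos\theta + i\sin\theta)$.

r = |z| = sqrt(a^2 + b^2) = sqrt((17*sqrt(3)/2)^2 + (17/2)^2) = sqrt(867/4 + 289/4) = sqrt(289) = 17
θ = arctan(b/a) = arctan(8.5/14.7224) (quadrant-adjusted) = 30°
z = 17(cos 30° + i sin 30°)


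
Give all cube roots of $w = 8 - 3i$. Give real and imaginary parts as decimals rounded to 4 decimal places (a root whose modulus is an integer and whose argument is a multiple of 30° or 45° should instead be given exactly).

|w| = sqrt(73) ≈ 8.544004, arg(w) ≈ 339.443955°
Root modulus = sqrt(73)^(1/3) ≈ 2.044343
Root arguments: θ_k = (arg(w) + 360°k)/3 for k = 0, 1, ..., 2
Compute each root as (root modulus)(cos θ_k + i sin θ_k) using full-precision intermediates, then round to 4 decimal places.
Roots: -0.8036 + 1.8798i, -1.2261 - 1.6359i, 2.0297 - 0.2439i


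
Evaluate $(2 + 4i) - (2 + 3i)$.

(2 - 2) + (4 - 3)i = i


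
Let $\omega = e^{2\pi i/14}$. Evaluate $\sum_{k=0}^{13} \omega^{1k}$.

Let ζ = ω^1 = e^(2πi·1/14). Since 14 ∤ 1, ζ ≠ 1.
Sum = Σ_{k=0}^{13} ζ^k = (ζ^14 - 1)/(ζ - 1) = (ω^{1·14} - 1)/(ζ - 1) = (1 - 1)/(ζ - 1) = 0


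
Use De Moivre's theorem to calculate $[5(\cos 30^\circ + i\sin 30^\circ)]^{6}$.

By De Moivre: z^n = r^n(cos(nθ) + i sin(nθ))
= 5^6(cos(6*30°) + i sin(6*30°))
= 15625(cos 180° + i sin 180°)
= -15625


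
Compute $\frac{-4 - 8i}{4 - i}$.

Multiply numerator and denominator by conjugate (4 + i):
= (-4 - 8i)(4 + i) / (4^2 + (-1)^2)
= (-8 - 36i) / 17
= -8/17 - (36/17)i


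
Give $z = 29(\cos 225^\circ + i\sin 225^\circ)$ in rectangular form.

a = r cos θ = 29 * -sqrt(2)/2 = -29*sqrt(2)/2
b = r sin θ = 29 * -sqrt(2)/2 = -29*sqrt(2)/2
z = -29*sqrt(2)/2 - (29*sqrt(2)/2)i


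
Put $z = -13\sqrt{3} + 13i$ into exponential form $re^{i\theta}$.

r = |z| = sqrt((-13*sqrt(3))^2 + (13)^2) = sqrt(507 + 169) = sqrt(676) = 26
θ = arctan(b/a) = arctan(13/-22.5167) (quadrant-adjusted) = 150° = 5π/6
z = 26e^(i*5π/6)


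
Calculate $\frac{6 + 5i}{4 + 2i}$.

Multiply numerator and denominator by conjugate (4 - 2i):
= (6 + 5i)(4 - 2i) / (4^2 + 2^2)
= (34 + 8i) / 20
Divide through by 2: (17 + 4i) / 10
= 17/10 + (2/5)i


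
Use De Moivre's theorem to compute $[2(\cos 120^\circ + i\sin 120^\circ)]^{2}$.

By De Moivre: z^n = r^n(cos(nθ) + i sin(nθ))
= 2^2(cos(2*120°) + i sin(2*120°))
= 4(cos 240° + i sin 240°)
= -2 - 2*sqrt(3)i


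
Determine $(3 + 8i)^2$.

(a + bi)^2 = a^2 - b^2 + 2abi
= 3^2 - 8^2 + 2*3*8i
= -55 + 48i


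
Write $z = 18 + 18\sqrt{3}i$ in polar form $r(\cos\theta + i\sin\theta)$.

r = |z| = sqrt(a^2 + b^2) = sqrt((18)^2 + (18*sqrt(3))^2) = sqrt(324 + 972) = sqrt(1296) = 36
θ = arctan(b/a) = arctan(31.1769/18) (quadrant-adjusted) = 60°
z = 36(cos 60° + i sin 60°)
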